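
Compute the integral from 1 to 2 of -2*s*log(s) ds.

Integrate by parts once (u = ln s, dv = -2*s ds).
An antiderivative is F(s) = -s**2*(2*log(s) - 1)/2.
Then F(2) - F(1) = (2 - log(16)) - (1/2) = 3/2 - log(16).

3/2 - log(16)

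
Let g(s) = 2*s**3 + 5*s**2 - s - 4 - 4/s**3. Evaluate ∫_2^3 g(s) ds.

1033/18

By the power rule, an antiderivative is F(s) = s**4/2 + 5*s**3/3 - s**2/2 - 4*s + 2/s**2.
Then F(3) - F(2) = (623/9) - (71/6) = 1033/18.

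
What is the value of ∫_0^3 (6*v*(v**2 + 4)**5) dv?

Let u = v**2 + 4, so du = 2*v dv. When v = 0, u = 4; when v = 3, u = 13.
The integral becomes 3·∫ u**5 du from 4 to 13, with antiderivative u**6/2.
Back in v: F(v) = (v**2 + 4)**6/2.
Then F(3) - F(0) = (4826809/2) - (2048) = 4822713/2.

4822713/2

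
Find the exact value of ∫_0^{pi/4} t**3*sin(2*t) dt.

-3/8 + 3*pi**2/64

Integrate by parts 3 times (u = t^3, dv = sin(2*t) dt).
An antiderivative is F(t) = -t**3*cos(2*t)/2 + 3*t**2*sin(2*t)/4 + 3*t*cos(2*t)/4 - 3*sin(2*t)/8.
Then F(pi/4) - F(0) = (-3/8 + 3*pi**2/64) - (0) = -3/8 + 3*pi**2/64.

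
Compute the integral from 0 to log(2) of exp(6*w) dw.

Let u = exp(w), so du = exp(w) dw. When w = 0, u = 1; when w = log(2), u = 2.
The integral becomes ∫ u**5 du from 1 to 2, with antiderivative u**6/6.
Back in w: F(w) = exp(6*w)/6.
Then F(log(2)) - F(0) = (32/3) - (1/6) = 21/2.

21/2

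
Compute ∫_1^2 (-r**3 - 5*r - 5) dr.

By the power rule, an antiderivative is F(r) = -r**4/4 - 5*r**2/2 - 5*r.
Then F(2) - F(1) = (-24) - (-31/4) = -65/4.

-65/4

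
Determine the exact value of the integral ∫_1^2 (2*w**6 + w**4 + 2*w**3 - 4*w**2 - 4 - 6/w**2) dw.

7067/210

By the power rule, an antiderivative is F(w) = 2*w**7/7 + w**5/5 + w**4/2 - 4*w**3/3 - 4*w + 6/w.
Then F(2) - F(1) = (3707/105) - (347/210) = 7067/210.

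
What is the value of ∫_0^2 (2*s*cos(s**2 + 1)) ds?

sin(5) - sin(1)

Let u = s**2 + 1, so du = 2*s ds. When s = 0, u = 1; when s = 2, u = 5.
The integral becomes ∫ cos(u) du from 1 to 5, with antiderivative sin(u).
Back in s: F(s) = sin(s**2 + 1).
Then F(2) - F(0) = (sin(5)) - (sin(1)) = sin(5) - sin(1).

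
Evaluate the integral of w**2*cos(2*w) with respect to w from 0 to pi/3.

-pi/12 - sqrt(3)/8 + sqrt(3)*pi**2/36

Integrate by parts twice (u = w^2, dv = cos(2*w) dw).
An antiderivative is F(w) = w**2*sin(2*w)/2 + w*cos(2*w)/2 - sin(2*w)/4.
Then F(pi/3) - F(0) = (-pi/12 - sqrt(3)/8 + sqrt(3)*pi**2/36) - (0) = -pi/12 - sqrt(3)/8 + sqrt(3)*pi**2/36.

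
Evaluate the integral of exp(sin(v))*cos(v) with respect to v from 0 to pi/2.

Let u = sin(v), so du = cos(v) dv. When v = 0, u = 0; when v = pi/2, u = 1.
The integral becomes ∫ exp(u) du from 0 to 1, with antiderivative exp(u).
Back in v: F(v) = exp(sin(v)).
Then F(pi/2) - F(0) = (E) - (1) = -1 + E.

-1 + E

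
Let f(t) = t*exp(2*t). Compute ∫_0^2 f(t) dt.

1/4 + 3*exp(4)/4

Integrate by parts once (u = t, dv = exp(2*t) dt).
An antiderivative is F(t) = (2*t - 1)*exp(2*t)/4.
Then F(2) - F(0) = (3*exp(4)/4) - (-1/4) = 1/4 + 3*exp(4)/4.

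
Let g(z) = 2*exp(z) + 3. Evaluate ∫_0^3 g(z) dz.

7 + 2*exp(3)

An antiderivative is F(z) = 3*z + 2*exp(z).
Then F(3) - F(0) = (9 + 2*exp(3)) - (2) = 7 + 2*exp(3).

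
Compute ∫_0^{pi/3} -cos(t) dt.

An antiderivative is F(t) = -sin(t).
Then F(pi/3) - F(0) = (-sqrt(3)/2) - (0) = -sqrt(3)/2.

-sqrt(3)/2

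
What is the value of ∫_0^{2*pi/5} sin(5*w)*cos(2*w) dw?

Use the identity sin(5*w)cos(2*w) = [sin(7*w) + sin(3*w)]/2.
An antiderivative is F(w) = -cos(3*w)/6 - cos(7*w)/14.
Then F(2*pi/5) - F(0) = (5/84 + 5*sqrt(5)/84) - (-5/21) = 5*sqrt(5)/84 + 25/84.

5*sqrt(5)/84 + 25/84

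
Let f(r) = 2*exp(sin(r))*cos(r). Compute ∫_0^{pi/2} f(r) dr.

-2 + 2*E

Let u = sin(r), so du = cos(r) dr. When r = 0, u = 0; when r = pi/2, u = 1.
The integral becomes 2·∫ exp(u) du from 0 to 1, with antiderivative 2*exp(u).
Back in r: F(r) = 2*exp(sin(r)).
Then F(pi/2) - F(0) = (2*E) - (2) = -2 + 2*E.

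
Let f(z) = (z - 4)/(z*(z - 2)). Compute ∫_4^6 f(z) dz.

log(9/8)

Factor the denominator: z**2 - 2*z = z(z - 2).
Partial fractions: (z - 4)/(z*(z - 2)) = 2/z - 1/(z - 2).
An antiderivative is F(z) = 2*log(z) - log(z - 2).
Then F(6) - F(4) = (log(9)) - (log(8)) = log(9/8).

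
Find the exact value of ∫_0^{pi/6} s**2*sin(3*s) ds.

Integrate by parts twice (u = s^2, dv = sin(3*s) ds).
An antiderivative is F(s) = -s**2*cos(3*s)/3 + 2*s*sin(3*s)/9 + 2*cos(3*s)/27.
Then F(pi/6) - F(0) = (pi/27) - (2/27) = -2/27 + pi/27.

-2/27 + pi/27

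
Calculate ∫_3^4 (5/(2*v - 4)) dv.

An antiderivative is F(v) = 5*log(2*v - 4)/2.
Then F(4) - F(3) = (log(32)) - (5*log(2)/2) = 5*log(2)/2.

5*log(2)/2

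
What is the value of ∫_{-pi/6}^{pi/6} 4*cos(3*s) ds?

An antiderivative is F(s) = 4*sin(3*s)/3.
Then F(pi/6) - F(-pi/6) = (4/3) - (-4/3) = 8/3.

8/3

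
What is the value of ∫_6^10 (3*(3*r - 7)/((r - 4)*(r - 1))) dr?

-4*log(5) + 13*log(3)

Factor the denominator: r**2 - 5*r + 4 = (r - 1)(r - 4).
Partial fractions: 3*(3*r - 7)/((r - 4)*(r - 1)) = 4/(r - 1) + 5/(r - 4).
An antiderivative is F(r) = 5*log(r - 4) + 4*log(r - 1).
Then F(10) - F(6) = (5*log(2) + 13*log(3)) - (5*log(2) + 4*log(5)) = -4*log(5) + 13*log(3).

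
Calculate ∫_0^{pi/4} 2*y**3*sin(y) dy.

Integrate by parts 3 times (u = y^3, dv = 2*sin(y) dy).
An antiderivative is F(y) = -2*y**3*cos(y) + 6*y**2*sin(y) + 12*y*cos(y) - 12*sin(y).
Then F(pi/4) - F(0) = (sqrt(2)*(-384 - pi**3 + 12*pi**2 + 96*pi)/64) - (0) = sqrt(2)*(-384 - pi**3 + 12*pi**2 + 96*pi)/64.

sqrt(2)*(-384 - pi**3 + 12*pi**2 + 96*pi)/64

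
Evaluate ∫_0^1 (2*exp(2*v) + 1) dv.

exp(2)

An antiderivative is F(v) = exp(2*v) + v.
Then F(1) - F(0) = (1 + exp(2)) - (1) = exp(2).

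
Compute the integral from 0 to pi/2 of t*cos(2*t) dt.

Integrate by parts once (u = t, dv = cos(2*t) dt).
An antiderivative is F(t) = t*sin(2*t)/2 + cos(2*t)/4.
Then F(pi/2) - F(0) = (-1/4) - (1/4) = -1/2.

-1/2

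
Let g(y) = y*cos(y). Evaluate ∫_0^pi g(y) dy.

-2

Integrate by parts once (u = y, dv = cos(y) dy).
An antiderivative is F(y) = y*sin(y) + cos(y).
Then F(pi) - F(0) = (-1) - (1) = -2.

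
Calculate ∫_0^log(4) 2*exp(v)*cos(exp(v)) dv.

-2*sin(1) + 2*sin(4)

Let u = exp(v), so du = exp(v) dv. When v = 0, u = 1; when v = log(4), u = 4.
The integral becomes 2·∫ cos(u) du from 1 to 4, with antiderivative 2*sin(u).
Back in v: F(v) = 2*sin(exp(v)).
Then F(log(4)) - F(0) = (2*sin(4)) - (2*sin(1)) = -2*sin(1) + 2*sin(4).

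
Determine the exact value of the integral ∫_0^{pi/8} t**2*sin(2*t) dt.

-1/4 - sqrt(2)*pi**2/256 + sqrt(2)*pi/32 + sqrt(2)/8

Integrate by parts twice (u = t^2, dv = sin(2*t) dt).
An antiderivative is F(t) = -t**2*cos(2*t)/2 + t*sin(2*t)/2 + cos(2*t)/4.
Then F(pi/8) - F(0) = (sqrt(2)*(-pi**2 + 8*pi + 32)/256) - (1/4) = -1/4 - sqrt(2)*pi**2/256 + sqrt(2)*pi/32 + sqrt(2)/8.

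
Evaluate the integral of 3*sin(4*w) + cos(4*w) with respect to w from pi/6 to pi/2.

An antiderivative is F(w) = sin(4*w)/4 - 3*cos(4*w)/4.
Then F(pi/2) - F(pi/6) = (-3/4) - (sqrt(3)/8 + 3/8) = -9/8 - sqrt(3)/8.

-9/8 - sqrt(3)/8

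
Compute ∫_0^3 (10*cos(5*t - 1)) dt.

2*sin(1) + 2*sin(14)

Let u = 5*t - 1, so du = 5 dt. When t = 0, u = -1; when t = 3, u = 14.
The integral becomes 2·∫ cos(u) du from -1 to 14, with antiderivative 2*sin(u).
Back in t: F(t) = 2*sin(5*t - 1).
Then F(3) - F(0) = (2*sin(14)) - (-2*sin(1)) = 2*sin(1) + 2*sin(14).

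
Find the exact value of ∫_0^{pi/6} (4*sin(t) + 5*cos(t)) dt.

13/2 - 2*sqrt(3)

An antiderivative is F(t) = 5*sin(t) - 4*cos(t).
Then F(pi/6) - F(0) = (5/2 - 2*sqrt(3)) - (-4) = 13/2 - 2*sqrt(3).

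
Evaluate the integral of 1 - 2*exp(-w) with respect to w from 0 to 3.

2*exp(-3) + 1

An antiderivative is F(w) = w + 2*exp(-w).
Then F(3) - F(0) = (2*exp(-3) + 3) - (2) = 2*exp(-3) + 1.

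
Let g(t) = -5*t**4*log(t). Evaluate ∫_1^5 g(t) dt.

Integrate by parts once (u = ln t, dv = -5*t**4 dt).
An antiderivative is F(t) = -t**5*(5*log(t) - 1)/5.
Then F(5) - F(1) = (625 - 3125*log(5)) - (1/5) = 3124/5 - 3125*log(5).

3124/5 - 3125*log(5)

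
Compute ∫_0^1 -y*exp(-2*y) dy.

Integrate by parts once (u = y, dv = -exp(-2*y) dy).
An antiderivative is F(y) = (2*y + 1)*exp(-2*y)/4.
Then F(1) - F(0) = (3*exp(-2)/4) - (1/4) = (3 - exp(2))*exp(-2)/4.

(3 - exp(2))*exp(-2)/4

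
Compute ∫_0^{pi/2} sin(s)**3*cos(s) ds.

1/4

Let u = sin(s), so du = cos(s) ds. When s = 0, u = 0; when s = pi/2, u = 1.
The integral becomes ∫ u**3 du from 0 to 1, with antiderivative u**4/4.
Back in s: F(s) = sin(s)**4/4.
Then F(pi/2) - F(0) = (1/4) - (0) = 1/4.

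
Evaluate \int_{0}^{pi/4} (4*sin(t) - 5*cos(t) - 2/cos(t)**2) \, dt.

2 - 9*sqrt(2)/2

An antiderivative is F(t) = -5*sin(t) - 4*cos(t) - 2*tan(t).
Then F(pi/4) - F(0) = (-9*sqrt(2)/2 - 2) - (-4) = 2 - 9*sqrt(2)/2.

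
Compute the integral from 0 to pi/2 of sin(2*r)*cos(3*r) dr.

-2/5

Use the identity sin(2*r)cos(3*r) = [sin(5*r) + sin(-r)]/2.
An antiderivative is F(r) = cos(r)/2 - cos(5*r)/10.
Then F(pi/2) - F(0) = (0) - (2/5) = -2/5.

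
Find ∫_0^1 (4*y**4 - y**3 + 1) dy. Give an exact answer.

31/20

By the power rule, an antiderivative is F(y) = 4*y**5/5 - y**4/4 + y.
Then F(1) - F(0) = (31/20) - (0) = 31/20.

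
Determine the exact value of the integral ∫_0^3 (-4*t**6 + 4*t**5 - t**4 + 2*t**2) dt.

By the power rule, an antiderivative is F(t) = -4*t**7/7 + 2*t**6/3 - t**5/5 + 2*t**3/3.
Then F(3) - F(0) = (-27801/35) - (0) = -27801/35.

-27801/35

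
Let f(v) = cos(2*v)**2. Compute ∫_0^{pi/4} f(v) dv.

pi/8

Use the identity cos^2(2*v) = (1 + cos(4*v))/2.
An antiderivative is F(v) = v/2 + sin(4*v)/8.
Then F(pi/4) - F(0) = (pi/8) - (0) = pi/8.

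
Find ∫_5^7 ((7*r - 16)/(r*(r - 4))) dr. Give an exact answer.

Factor the denominator: r**2 - 4*r = r(r - 4).
Partial fractions: (7*r - 16)/(r*(r - 4)) = 4/r + 3/(r - 4).
An antiderivative is F(r) = 4*log(r) + 3*log(r - 4).
Then F(7) - F(5) = (3*log(3) + 4*log(7)) - (4*log(5)) = -4*log(5) + 3*log(3) + 4*log(7).

-4*log(5) + 3*log(3) + 4*log(7)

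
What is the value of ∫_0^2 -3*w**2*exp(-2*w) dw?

-3/4 + 39*exp(-4)/4

Integrate by parts twice (u = w^2, dv = -3*exp(-2*w) dw).
An antiderivative is F(w) = (6*w**2 + 6*w + 3)*exp(-2*w)/4.
Then F(2) - F(0) = (39*exp(-4)/4) - (3/4) = -3/4 + 39*exp(-4)/4.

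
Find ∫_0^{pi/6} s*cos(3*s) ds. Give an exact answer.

Integrate by parts once (u = s, dv = cos(3*s) ds).
An antiderivative is F(s) = s*sin(3*s)/3 + cos(3*s)/9.
Then F(pi/6) - F(0) = (pi/18) - (1/9) = -1/9 + pi/18.

-1/9 + pi/18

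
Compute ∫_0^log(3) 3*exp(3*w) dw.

26

Let u = exp(w), so du = exp(w) dw. When w = 0, u = 1; when w = log(3), u = 3.
The integral becomes 3·∫ u**2 du from 1 to 3, with antiderivative u**3.
Back in w: F(w) = exp(3*w).
Then F(log(3)) - F(0) = (27) - (1) = 26.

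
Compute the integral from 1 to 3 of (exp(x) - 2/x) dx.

An antiderivative is F(x) = exp(x) - 2*log(x).
Then F(3) - F(1) = (-log(9) + exp(3)) - (exp(1)) = -exp(1) - log(9) + exp(3).

-exp(1) - log(9) + exp(3)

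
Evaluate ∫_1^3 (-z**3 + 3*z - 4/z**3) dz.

By the power rule, an antiderivative is F(z) = -z**4/4 + 3*z**2/2 + 2/z**2.
Then F(3) - F(1) = (-235/36) - (13/4) = -88/9.

-88/9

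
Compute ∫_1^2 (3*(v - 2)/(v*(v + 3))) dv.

-12*log(2) + 5*log(5)

Factor the denominator: v**2 + 3*v = (v + 3)v.
Partial fractions: 3*(v - 2)/(v*(v + 3)) = 5/(v + 3) - 2/v.
An antiderivative is F(v) = -2*log(v) + 5*log(v + 3).
Then F(2) - F(1) = (-2*log(2) + 5*log(5)) - (10*log(2)) = -12*log(2) + 5*log(5).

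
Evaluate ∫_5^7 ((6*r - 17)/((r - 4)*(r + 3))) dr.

-10*log(2) + log(3) + 5*log(5)

Factor the denominator: r**2 - r - 12 = (r + 3)(r - 4).
Partial fractions: (6*r - 17)/((r - 4)*(r + 3)) = 5/(r + 3) + 1/(r - 4).
An antiderivative is F(r) = log(r - 4) + 5*log(r + 3).
Then F(7) - F(5) = (log(3) + 5*log(2) + 5*log(5)) - (15*log(2)) = -10*log(2) + log(3) + 5*log(5).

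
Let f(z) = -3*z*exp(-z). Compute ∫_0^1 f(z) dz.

Integrate by parts once (u = z, dv = -3*exp(-z) dz).
An antiderivative is F(z) = (3*z + 3)*exp(-z).
Then F(1) - F(0) = (6*exp(-1)) - (3) = -3 + 6*exp(-1).

-3 + 6*exp(-1)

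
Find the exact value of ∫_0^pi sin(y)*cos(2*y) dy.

-2/3

Use the identity sin(y)cos(2*y) = [sin(3*y) + sin(-y)]/2.
An antiderivative is F(y) = cos(y)/2 - cos(3*y)/6.
Then F(pi) - F(0) = (-1/3) - (1/3) = -2/3.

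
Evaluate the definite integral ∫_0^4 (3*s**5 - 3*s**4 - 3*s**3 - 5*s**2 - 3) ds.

16844/15

By the power rule, an antiderivative is F(s) = s**6/2 - 3*s**5/5 - 3*s**4/4 - 5*s**3/3 - 3*s.
Then F(4) - F(0) = (16844/15) - (0) = 16844/15.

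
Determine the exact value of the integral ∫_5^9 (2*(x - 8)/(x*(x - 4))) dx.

Factor the denominator: x**2 - 4*x = x(x - 4).
Partial fractions: 2*(x - 8)/(x*(x - 4)) = 4/x - 2/(x - 4).
An antiderivative is F(x) = 4*log(x) - 2*log(x - 4).
Then F(9) - F(5) = (-2*log(5) + 8*log(3)) - (4*log(5)) = -6*log(5) + 8*log(3).

-6*log(5) + 8*log(3)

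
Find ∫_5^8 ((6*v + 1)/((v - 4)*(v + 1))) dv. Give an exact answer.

log(3) + 9*log(2)

Factor the denominator: v**2 - 3*v - 4 = (v + 1)(v - 4).
Partial fractions: (6*v + 1)/((v - 4)*(v + 1)) = 1/(v + 1) + 5/(v - 4).
An antiderivative is F(v) = 5*log(v - 4) + log(v + 1).
Then F(8) - F(5) = (2*log(3) + 10*log(2)) - (log(6)) = log(3) + 9*log(2).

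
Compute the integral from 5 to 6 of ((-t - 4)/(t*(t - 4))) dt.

Factor the denominator: t**2 - 4*t = t(t - 4).
Partial fractions: (-t - 4)/(t*(t - 4)) = 1/t - 2/(t - 4).
An antiderivative is F(t) = log(t) - 2*log(t - 4).
Then F(6) - F(5) = (log(3/2)) - (log(5)) = log(3/10).

log(3/10)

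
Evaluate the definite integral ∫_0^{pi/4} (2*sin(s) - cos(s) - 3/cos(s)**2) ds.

An antiderivative is F(s) = -sin(s) - 2*cos(s) - 3*tan(s).
Then F(pi/4) - F(0) = (-3 - 3*sqrt(2)/2) - (-2) = -3*sqrt(2)/2 - 1.

-3*sqrt(2)/2 - 1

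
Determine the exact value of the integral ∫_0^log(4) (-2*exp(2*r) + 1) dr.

An antiderivative is F(r) = -exp(2*r) + r.
Then F(log(4)) - F(0) = (-16 + log(4)) - (-1) = -15 + log(4).

-15 + log(4)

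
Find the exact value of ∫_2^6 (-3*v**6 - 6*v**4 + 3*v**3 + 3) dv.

-4488348/35

By the power rule, an antiderivative is F(v) = -3*v**7/7 - 6*v**5/5 + 3*v**4/4 + 3*v.
Then F(6) - F(2) = (-4490982/35) - (-2634/35) = -4488348/35.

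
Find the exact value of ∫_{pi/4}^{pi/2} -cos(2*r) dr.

An antiderivative is F(r) = -sin(2*r)/2.
Then F(pi/2) - F(pi/4) = (0) - (-1/2) = 1/2.

1/2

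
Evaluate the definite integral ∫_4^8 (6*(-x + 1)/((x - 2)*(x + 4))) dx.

-6*log(3) + 5*log(2)

Factor the denominator: x**2 + 2*x - 8 = (x + 4)(x - 2).
Partial fractions: 6*(-x + 1)/((x - 2)*(x + 4)) = -5/(x + 4) - 1/(x - 2).
An antiderivative is F(x) = -log(x - 2) - 5*log(x + 4).
Then F(8) - F(4) = (-11*log(2) - 6*log(3)) - (-16*log(2)) = -6*log(3) + 5*log(2).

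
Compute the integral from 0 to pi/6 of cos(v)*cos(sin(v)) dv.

Let u = sin(v), so du = cos(v) dv. When v = 0, u = 0; when v = pi/6, u = 1/2.
The integral becomes ∫ cos(u) du from 0 to 1/2, with antiderivative sin(u).
Back in v: F(v) = sin(sin(v)).
Then F(pi/6) - F(0) = (sin(1/2)) - (0) = sin(1/2).

sin(1/2)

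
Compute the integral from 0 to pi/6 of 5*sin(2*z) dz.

5/4

An antiderivative is F(z) = -5*cos(2*z)/2.
Then F(pi/6) - F(0) = (-5/4) - (-5/2) = 5/4.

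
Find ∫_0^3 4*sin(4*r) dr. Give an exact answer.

Let u = 4*r, so du = 4 dr. When r = 0, u = 0; when r = 3, u = 12.
The integral becomes ∫ sin(u) du from 0 to 12, with antiderivative -cos(u).
Back in r: F(r) = -cos(4*r).
Then F(3) - F(0) = (-cos(12)) - (-1) = 1 - cos(12).

1 - cos(12)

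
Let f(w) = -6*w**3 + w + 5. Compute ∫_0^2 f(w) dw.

-12

By the power rule, an antiderivative is F(w) = -3*w**4/2 + w**2/2 + 5*w.
Then F(2) - F(0) = (-12) - (0) = -12.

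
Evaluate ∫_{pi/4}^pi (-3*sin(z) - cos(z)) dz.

An antiderivative is F(z) = -sin(z) + 3*cos(z).
Then F(pi) - F(pi/4) = (-3) - (sqrt(2)) = -3 - sqrt(2).

-3 - sqrt(2)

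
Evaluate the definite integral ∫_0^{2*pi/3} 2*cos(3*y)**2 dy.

Use the identity cos^2(3*y) = (1 + cos(6*y))/2.
An antiderivative is F(y) = y + sin(6*y)/6.
Then F(2*pi/3) - F(0) = (2*pi/3) - (0) = 2*pi/3.

2*pi/3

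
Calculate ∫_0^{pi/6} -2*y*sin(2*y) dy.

-sqrt(3)/4 + pi/12

Integrate by parts once (u = y, dv = -2*sin(2*y) dy).
An antiderivative is F(y) = y*cos(2*y) - sin(2*y)/2.
Then F(pi/6) - F(0) = (-sqrt(3)/4 + pi/12) - (0) = -sqrt(3)/4 + pi/12.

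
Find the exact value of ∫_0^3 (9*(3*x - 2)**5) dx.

117585/2

Let u = 3*x - 2, so du = 3 dx. When x = 0, u = -2; when x = 3, u = 7.
The integral becomes 3·∫ u**5 du from -2 to 7, with antiderivative u**6/2.
Back in x: F(x) = (3*x - 2)**6/2.
Then F(3) - F(0) = (117649/2) - (32) = 117585/2.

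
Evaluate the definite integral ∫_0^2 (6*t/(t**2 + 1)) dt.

3*log(5)

Let u = t**2 + 1, so du = 2*t dt. When t = 0, u = 1; when t = 2, u = 5.
The integral becomes 3·∫ 1/u du from 1 to 5, with antiderivative 3*log(u).
Back in t: F(t) = 3*log(t**2 + 1).
Then F(2) - F(0) = (3*log(5)) - (0) = 3*log(5).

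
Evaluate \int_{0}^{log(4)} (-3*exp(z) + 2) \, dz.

-9 + log(16)

An antiderivative is F(z) = 2*z - 3*exp(z).
Then F(log(4)) - F(0) = (-12 + 4*log(2)) - (-3) = -9 + log(16).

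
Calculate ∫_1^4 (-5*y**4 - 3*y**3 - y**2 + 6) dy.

By the power rule, an antiderivative is F(y) = -y**5 - 3*y**4/4 - y**3/3 + 6*y.
Then F(4) - F(1) = (-3640/3) - (47/12) = -4869/4.

-4869/4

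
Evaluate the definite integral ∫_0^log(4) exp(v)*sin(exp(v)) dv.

cos(1) - cos(4)

Let u = exp(v), so du = exp(v) dv. When v = 0, u = 1; when v = log(4), u = 4.
The integral becomes ∫ sin(u) du from 1 to 4, with antiderivative -cos(u).
Back in v: F(v) = -cos(exp(v)).
Then F(log(4)) - F(0) = (-cos(4)) - (-cos(1)) = cos(1) - cos(4).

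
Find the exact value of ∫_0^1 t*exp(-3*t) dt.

Integrate by parts once (u = t, dv = exp(-3*t) dt).
An antiderivative is F(t) = (-3*t - 1)*exp(-3*t)/9.
Then F(1) - F(0) = (-4*exp(-3)/9) - (-1/9) = (-4 + exp(3))*exp(-3)/9.

(-4 + exp(3))*exp(-3)/9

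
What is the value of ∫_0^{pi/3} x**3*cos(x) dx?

Integrate by parts 3 times (u = x^3, dv = cos(x) dx).
An antiderivative is F(x) = x**3*sin(x) + 3*x**2*cos(x) - 6*x*sin(x) - 6*cos(x).
Then F(pi/3) - F(0) = (-sqrt(3)*pi - 3 + sqrt(3)*pi**3/54 + pi**2/6) - (-6) = -sqrt(3)*pi + sqrt(3)*pi**3/54 + pi**2/6 + 3.

-sqrt(3)*pi + sqrt(3)*pi**3/54 + pi**2/6 + 3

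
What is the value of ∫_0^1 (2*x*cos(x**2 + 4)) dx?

sin(5) - sin(4)

Let u = x**2 + 4, so du = 2*x dx. When x = 0, u = 4; when x = 1, u = 5.
The integral becomes ∫ cos(u) du from 4 to 5, with antiderivative sin(u).
Back in x: F(x) = sin(x**2 + 4).
Then F(1) - F(0) = (sin(5)) - (sin(4)) = sin(5) - sin(4).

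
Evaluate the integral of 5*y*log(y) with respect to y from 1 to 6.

Integrate by parts once (u = ln y, dv = 5*y dy).
An antiderivative is F(y) = 5*y**2*(2*log(y) - 1)/4.
Then F(6) - F(1) = (-45 + 90*log(2) + 90*log(3)) - (-5/4) = -175/4 + 90*log(2) + 90*log(3).

-175/4 + 90*log(2) + 90*log(3)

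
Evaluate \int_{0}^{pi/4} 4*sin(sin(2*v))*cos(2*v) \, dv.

2 - 2*cos(1)

Let u = sin(2*v), so du = 2*cos(2*v) dv. When v = 0, u = 0; when v = pi/4, u = 1.
The integral becomes 2·∫ sin(u) du from 0 to 1, with antiderivative -2*cos(u).
Back in v: F(v) = -2*cos(sin(2*v)).
Then F(pi/4) - F(0) = (-2*cos(1)) - (-2) = 2 - 2*cos(1).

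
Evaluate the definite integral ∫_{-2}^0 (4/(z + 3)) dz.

log(81)

An antiderivative is F(z) = 4*log(z + 3).
Then F(0) - F(-2) = (log(81)) - (0) = log(81).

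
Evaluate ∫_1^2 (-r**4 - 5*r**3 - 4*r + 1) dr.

-599/20

By the power rule, an antiderivative is F(r) = -r**5/5 - 5*r**4/4 - 2*r**2 + r.
Then F(2) - F(1) = (-162/5) - (-49/20) = -599/20.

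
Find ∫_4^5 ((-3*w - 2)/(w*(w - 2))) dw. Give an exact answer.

log(20/81)

Factor the denominator: w**2 - 2*w = w(w - 2).
Partial fractions: (-3*w - 2)/(w*(w - 2)) = 1/w - 4/(w - 2).
An antiderivative is F(w) = log(w) - 4*log(w - 2).
Then F(5) - F(4) = (log(5/81)) - (-log(4)) = log(20/81).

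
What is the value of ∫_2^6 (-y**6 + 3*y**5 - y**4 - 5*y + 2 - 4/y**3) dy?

By the power rule, an antiderivative is F(y) = -y**7/7 + y**6/2 - y**5/5 - 5*y**2/2 + 2*y + 2/y**2.
Then F(6) - F(2) = (-11526481/630) - (127/70) = -5763812/315.

-5763812/315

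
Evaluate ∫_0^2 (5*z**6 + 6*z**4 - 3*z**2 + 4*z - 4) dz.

By the power rule, an antiderivative is F(z) = 5*z**7/7 + 6*z**5/5 - z**3 + 2*z**2 - 4*z.
Then F(2) - F(0) = (4264/35) - (0) = 4264/35.

4264/35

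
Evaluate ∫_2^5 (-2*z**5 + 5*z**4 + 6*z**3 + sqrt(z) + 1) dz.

By the power rule, an antiderivative is F(z) = -z**6/3 + z**5 + 3*z**4/2 + 2*z**(3/2)/3 + z.
Then F(5) - F(2) = (-6845/6 + 10*sqrt(5)/3) - (4*sqrt(2)/3 + 110/3) = -2355/2 - 4*sqrt(2)/3 + 10*sqrt(5)/3.

-2355/2 - 4*sqrt(2)/3 + 10*sqrt(5)/3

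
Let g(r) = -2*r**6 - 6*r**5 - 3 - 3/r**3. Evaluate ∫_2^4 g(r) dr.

-1944959/224

By the power rule, an antiderivative is F(r) = -2*r**7/7 - r**6 - 3*r + 3/(2*r**2).
Then F(4) - F(2) = (-1968747/224) - (-5947/56) = -1944959/224.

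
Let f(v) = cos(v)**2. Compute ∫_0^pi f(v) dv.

Use the identity cos^2(v) = (1 + cos(2*v))/2.
An antiderivative is F(v) = v/2 + sin(2*v)/4.
Then F(pi) - F(0) = (pi/2) - (0) = pi/2.

pi/2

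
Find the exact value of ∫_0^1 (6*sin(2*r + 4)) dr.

Let u = 2*r + 4, so du = 2 dr. When r = 0, u = 4; when r = 1, u = 6.
The integral becomes 3·∫ sin(u) du from 4 to 6, with antiderivative -3*cos(u).
Back in r: F(r) = -3*cos(2*r + 4).
Then F(1) - F(0) = (-3*cos(6)) - (-3*cos(4)) = -3*cos(6) + 3*cos(4).

-3*cos(6) + 3*cos(4)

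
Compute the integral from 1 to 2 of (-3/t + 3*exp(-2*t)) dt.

An antiderivative is F(t) = -3*log(t) - 3*exp(-2*t)/2.
Then F(2) - F(1) = (-3*log(2) - 3*exp(-4)/2) - (-3*exp(-2)/2) = -3*log(2) - 3*exp(-4)/2 + 3*exp(-2)/2.

-3*log(2) - 3*exp(-4)/2 + 3*exp(-2)/2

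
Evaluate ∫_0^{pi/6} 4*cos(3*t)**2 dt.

Use the identity cos^2(3*t) = (1 + cos(6*t))/2.
An antiderivative is F(t) = 2*t + sin(6*t)/3.
Then F(pi/6) - F(0) = (pi/3) - (0) = pi/3.

pi/3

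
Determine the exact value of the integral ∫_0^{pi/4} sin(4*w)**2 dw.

pi/8

Use the identity sin^2(4*w) = (1 - cos(8*w))/2.
An antiderivative is F(w) = w/2 - sin(8*w)/16.
Then F(pi/4) - F(0) = (pi/8) - (0) = pi/8.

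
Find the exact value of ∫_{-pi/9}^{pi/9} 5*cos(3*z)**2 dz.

5*sqrt(3)/12 + 5*pi/9

Use the identity cos^2(3*z) = (1 + cos(6*z))/2.
An antiderivative is F(z) = 5*z/2 + 5*sin(6*z)/12.
Then F(pi/9) - F(-pi/9) = (5*sqrt(3)/24 + 5*pi/18) - (-5*pi/18 - 5*sqrt(3)/24) = 5*sqrt(3)/12 + 5*pi/9.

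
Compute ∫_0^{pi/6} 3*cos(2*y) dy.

An antiderivative is F(y) = 3*sin(2*y)/2.
Then F(pi/6) - F(0) = (3*sqrt(3)/4) - (0) = 3*sqrt(3)/4.

3*sqrt(3)/4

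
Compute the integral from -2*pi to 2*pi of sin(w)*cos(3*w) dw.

0

Use the identity sin(w)cos(3*w) = [sin(4*w) + sin(-2*w)]/2.
An antiderivative is F(w) = cos(2*w)/4 - cos(4*w)/8.
Then F(2*pi) - F(-2*pi) = (1/8) - (1/8) = 0.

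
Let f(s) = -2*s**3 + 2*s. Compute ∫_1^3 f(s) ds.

-32

By the power rule, an antiderivative is F(s) = -s**4/2 + s**2.
Then F(3) - F(1) = (-63/2) - (1/2) = -32.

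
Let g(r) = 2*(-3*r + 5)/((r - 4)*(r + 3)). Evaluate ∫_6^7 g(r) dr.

-4*log(5) - 2*log(2) + 6*log(3)

Factor the denominator: r**2 - r - 12 = (r + 3)(r - 4).
Partial fractions: 2*(-3*r + 5)/((r - 4)*(r + 3)) = -4/(r + 3) - 2/(r - 4).
An antiderivative is F(r) = -2*log(r - 4) - 4*log(r + 3).
Then F(7) - F(6) = (-4*log(5) - 4*log(2) - 2*log(3)) - (-8*log(3) - 2*log(2)) = -4*log(5) - 2*log(2) + 6*log(3).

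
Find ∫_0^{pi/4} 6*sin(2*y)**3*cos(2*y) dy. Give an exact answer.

Let u = sin(2*y), so du = 2*cos(2*y) dy. When y = 0, u = 0; when y = pi/4, u = 1.
The integral becomes 3·∫ u**3 du from 0 to 1, with antiderivative 3*u**4/4.
Back in y: F(y) = 3*sin(2*y)**4/4.
Then F(pi/4) - F(0) = (3/4) - (0) = 3/4.

3/4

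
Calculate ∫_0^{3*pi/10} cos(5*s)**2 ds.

3*pi/20

Use the identity cos^2(5*s) = (1 + cos(10*s))/2.
An antiderivative is F(s) = s/2 + sin(10*s)/20.
Then F(3*pi/10) - F(0) = (3*pi/20) - (0) = 3*pi/20.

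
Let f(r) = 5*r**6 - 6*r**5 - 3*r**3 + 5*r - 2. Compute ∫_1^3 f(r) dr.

5526/7

By the power rule, an antiderivative is F(r) = 5*r**7/7 - r**6 - 3*r**4/4 + 5*r**2/2 - 2*r.
Then F(3) - F(1) = (22089/28) - (-15/28) = 5526/7.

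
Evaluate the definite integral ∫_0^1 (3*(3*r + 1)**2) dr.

21

Let u = 3*r + 1, so du = 3 dr. When r = 0, u = 1; when r = 1, u = 4.
The integral becomes ∫ u**2 du from 1 to 4, with antiderivative u**3/3.
Back in r: F(r) = (3*r + 1)**3/3.
Then F(1) - F(0) = (64/3) - (1/3) = 21.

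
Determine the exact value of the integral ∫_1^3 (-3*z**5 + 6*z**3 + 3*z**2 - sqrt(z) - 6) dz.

-688/3 - 2*sqrt(3)

By the power rule, an antiderivative is F(z) = -z**6/2 + 3*z**4/2 - 2*z**(3/2)/3 + z**3 - 6*z.
Then F(3) - F(1) = (-234 - 2*sqrt(3)) - (-14/3) = -688/3 - 2*sqrt(3).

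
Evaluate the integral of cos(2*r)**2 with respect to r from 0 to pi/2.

pi/4

Use the identity cos^2(2*r) = (1 + cos(4*r))/2.
An antiderivative is F(r) = r/2 + sin(4*r)/8.
Then F(pi/2) - F(0) = (pi/4) - (0) = pi/4.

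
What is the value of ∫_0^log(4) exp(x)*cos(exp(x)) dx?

Let u = exp(x), so du = exp(x) dx. When x = 0, u = 1; when x = log(4), u = 4.
The integral becomes ∫ cos(u) du from 1 to 4, with antiderivative sin(u).
Back in x: F(x) = sin(exp(x)).
Then F(log(4)) - F(0) = (sin(4)) - (sin(1)) = -sin(1) + sin(4).

-sin(1) + sin(4)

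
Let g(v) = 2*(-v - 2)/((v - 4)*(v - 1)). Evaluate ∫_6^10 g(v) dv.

Factor the denominator: v**2 - 5*v + 4 = (v - 1)(v - 4).
Partial fractions: 2*(-v - 2)/((v - 4)*(v - 1)) = 2/(v - 1) - 4/(v - 4).
An antiderivative is F(v) = -4*log(v - 4) + 2*log(v - 1).
Then F(10) - F(6) = (-log(16)) - (log(25/16)) = -log(25).

-log(25)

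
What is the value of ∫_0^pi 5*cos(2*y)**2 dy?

Use the identity cos^2(2*y) = (1 + cos(4*y))/2.
An antiderivative is F(y) = 5*y/2 + 5*sin(4*y)/8.
Then F(pi) - F(0) = (5*pi/2) - (0) = 5*pi/2.

5*pi/2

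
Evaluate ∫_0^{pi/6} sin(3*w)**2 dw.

pi/12

Use the identity sin^2(3*w) = (1 - cos(6*w))/2.
An antiderivative is F(w) = w/2 - sin(6*w)/12.
Then F(pi/6) - F(0) = (pi/12) - (0) = pi/12.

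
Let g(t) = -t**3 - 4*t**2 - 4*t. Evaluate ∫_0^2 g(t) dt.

-68/3

By the power rule, an antiderivative is F(t) = -t**4/4 - 4*t**3/3 - 2*t**2.
Then F(2) - F(0) = (-68/3) - (0) = -68/3.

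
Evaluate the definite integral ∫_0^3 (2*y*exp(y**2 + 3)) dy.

-exp(3) + exp(12)

Let u = y**2 + 3, so du = 2*y dy. When y = 0, u = 3; when y = 3, u = 12.
The integral becomes ∫ exp(u) du from 3 to 12, with antiderivative exp(u).
Back in y: F(y) = exp(y**2 + 3).
Then F(3) - F(0) = (exp(12)) - (exp(3)) = -exp(3) + exp(12).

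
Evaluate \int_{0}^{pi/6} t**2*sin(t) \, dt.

-2 - sqrt(3)*pi**2/72 + pi/6 + sqrt(3)

Integrate by parts twice (u = t^2, dv = sin(t) dt).
An antiderivative is F(t) = -t**2*cos(t) + 2*t*sin(t) + 2*cos(t).
Then F(pi/6) - F(0) = (-sqrt(3)*pi**2/72 + pi/6 + sqrt(3)) - (2) = -2 - sqrt(3)*pi**2/72 + pi/6 + sqrt(3).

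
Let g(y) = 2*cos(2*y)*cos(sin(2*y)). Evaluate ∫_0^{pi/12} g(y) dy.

sin(1/2)

Let u = sin(2*y), so du = 2*cos(2*y) dy. When y = 0, u = 0; when y = pi/12, u = 1/2.
The integral becomes ∫ cos(u) du from 0 to 1/2, with antiderivative sin(u).
Back in y: F(y) = sin(sin(2*y)).
Then F(pi/12) - F(0) = (sin(1/2)) - (0) = sin(1/2).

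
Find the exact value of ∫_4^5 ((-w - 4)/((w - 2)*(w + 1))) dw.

Factor the denominator: w**2 - w - 2 = (w + 1)(w - 2).
Partial fractions: (-w - 4)/((w - 2)*(w + 1)) = 1/(w + 1) - 2/(w - 2).
An antiderivative is F(w) = -2*log(w - 2) + log(w + 1).
Then F(5) - F(4) = (log(2/3)) - (log(5/4)) = log(8/15).

log(8/15)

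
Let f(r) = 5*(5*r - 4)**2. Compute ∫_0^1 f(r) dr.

65/3

Let u = 5*r - 4, so du = 5 dr. When r = 0, u = -4; when r = 1, u = 1.
The integral becomes ∫ u**2 du from -4 to 1, with antiderivative u**3/3.
Back in r: F(r) = (5*r - 4)**3/3.
Then F(1) - F(0) = (1/3) - (-64/3) = 65/3.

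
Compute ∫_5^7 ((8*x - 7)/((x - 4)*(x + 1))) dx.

2*log(3) + 6*log(2)

Factor the denominator: x**2 - 3*x - 4 = (x + 1)(x - 4).
Partial fractions: (8*x - 7)/((x - 4)*(x + 1)) = 3/(x + 1) + 5/(x - 4).
An antiderivative is F(x) = 5*log(x - 4) + 3*log(x + 1).
Then F(7) - F(5) = (5*log(3) + 9*log(2)) - (3*log(2) + 3*log(3)) = 2*log(3) + 6*log(2).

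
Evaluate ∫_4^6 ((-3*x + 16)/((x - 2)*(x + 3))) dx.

-10*log(3) + 2*log(2) + 5*log(7)

Factor the denominator: x**2 + x - 6 = (x + 3)(x - 2).
Partial fractions: (-3*x + 16)/((x - 2)*(x + 3)) = -5/(x + 3) + 2/(x - 2).
An antiderivative is F(x) = 2*log(x - 2) - 5*log(x + 3).
Then F(6) - F(4) = (-10*log(3) + 4*log(2)) - (-5*log(7) + 2*log(2)) = -10*log(3) + 2*log(2) + 5*log(7).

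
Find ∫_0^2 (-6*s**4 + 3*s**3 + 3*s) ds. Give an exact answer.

-102/5

By the power rule, an antiderivative is F(s) = -6*s**5/5 + 3*s**4/4 + 3*s**2/2.
Then F(2) - F(0) = (-102/5) - (0) = -102/5.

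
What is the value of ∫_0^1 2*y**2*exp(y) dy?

Integrate by parts twice (u = y^2, dv = 2*exp(y) dy).
An antiderivative is F(y) = (2*y**2 - 4*y + 4)*exp(y).
Then F(1) - F(0) = (2*E) - (4) = -4 + 2*E.

-4 + 2*E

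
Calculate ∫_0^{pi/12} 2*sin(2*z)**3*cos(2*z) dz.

1/64

Let u = sin(2*z), so du = 2*cos(2*z) dz. When z = 0, u = 0; when z = pi/12, u = 1/2.
The integral becomes ∫ u**3 du from 0 to 1/2, with antiderivative u**4/4.
Back in z: F(z) = sin(2*z)**4/4.
Then F(pi/12) - F(0) = (1/64) - (0) = 1/64.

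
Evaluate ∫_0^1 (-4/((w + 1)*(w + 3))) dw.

log(4/9)

Factor the denominator: w**2 + 4*w + 3 = (w + 3)(w + 1).
Partial fractions: -4/((w + 1)*(w + 3)) = 2/(w + 3) - 2/(w + 1).
An antiderivative is F(w) = -2*log(w + 1) + 2*log(w + 3).
Then F(1) - F(0) = (log(4)) - (log(9)) = log(4/9).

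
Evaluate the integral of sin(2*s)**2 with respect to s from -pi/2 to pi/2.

pi/2

Use the identity sin^2(2*s) = (1 - cos(4*s))/2.
An antiderivative is F(s) = s/2 - sin(4*s)/8.
Then F(pi/2) - F(-pi/2) = (pi/4) - (-pi/4) = pi/2.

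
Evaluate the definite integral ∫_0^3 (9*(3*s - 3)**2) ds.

243

Let u = 3*s - 3, so du = 3 ds. When s = 0, u = -3; when s = 3, u = 6.
The integral becomes 3·∫ u**2 du from -3 to 6, with antiderivative u**3.
Back in s: F(s) = (3*s - 3)**3.
Then F(3) - F(0) = (216) - (-27) = 243.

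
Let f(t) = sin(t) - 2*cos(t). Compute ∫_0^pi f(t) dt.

2

An antiderivative is F(t) = -2*sin(t) - cos(t).
Then F(pi) - F(0) = (1) - (-1) = 2.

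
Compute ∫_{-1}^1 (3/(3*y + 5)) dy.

An antiderivative is F(y) = log(3*y + 5).
Then F(1) - F(-1) = (log(8)) - (log(2)) = log(4).

log(4)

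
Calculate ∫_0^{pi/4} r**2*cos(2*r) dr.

Integrate by parts twice (u = r^2, dv = cos(2*r) dr).
An antiderivative is F(r) = r**2*sin(2*r)/2 + r*cos(2*r)/2 - sin(2*r)/4.
Then F(pi/4) - F(0) = (-1/4 + pi**2/32) - (0) = -1/4 + pi**2/32.

-1/4 + pi**2/32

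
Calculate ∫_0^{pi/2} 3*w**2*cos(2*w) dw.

Integrate by parts twice (u = w^2, dv = 3*cos(2*w) dw).
An antiderivative is F(w) = 3*w**2*sin(2*w)/2 + 3*w*cos(2*w)/2 - 3*sin(2*w)/4.
Then F(pi/2) - F(0) = (-3*pi/4) - (0) = -3*pi/4.

-3*pi/4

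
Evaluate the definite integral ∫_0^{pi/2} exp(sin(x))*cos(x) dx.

-1 + E

Let u = sin(x), so du = cos(x) dx. When x = 0, u = 0; when x = pi/2, u = 1.
The integral becomes ∫ exp(u) du from 0 to 1, with antiderivative exp(u).
Back in x: F(x) = exp(sin(x)).
Then F(pi/2) - F(0) = (E) - (1) = -1 + E.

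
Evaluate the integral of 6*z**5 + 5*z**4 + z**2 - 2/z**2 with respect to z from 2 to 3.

By the power rule, an antiderivative is F(z) = z**6 + z**5 + z**3/3 + 2/z.
Then F(3) - F(2) = (2945/3) - (299/3) = 882.

882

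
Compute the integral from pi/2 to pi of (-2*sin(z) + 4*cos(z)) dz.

An antiderivative is F(z) = 4*sin(z) + 2*cos(z).
Then F(pi) - F(pi/2) = (-2) - (4) = -6.

-6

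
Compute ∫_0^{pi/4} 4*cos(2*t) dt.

2

An antiderivative is F(t) = 2*sin(2*t).
Then F(pi/4) - F(0) = (2) - (0) = 2.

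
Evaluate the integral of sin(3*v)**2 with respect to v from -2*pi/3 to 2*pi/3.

2*pi/3

Use the identity sin^2(3*v) = (1 - cos(6*v))/2.
An antiderivative is F(v) = v/2 - sin(6*v)/12.
Then F(2*pi/3) - F(-2*pi/3) = (pi/3) - (-pi/3) = 2*pi/3.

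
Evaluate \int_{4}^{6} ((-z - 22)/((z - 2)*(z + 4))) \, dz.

Factor the denominator: z**2 + 2*z - 8 = (z + 4)(z - 2).
Partial fractions: (-z - 22)/((z - 2)*(z + 4)) = 3/(z + 4) - 4/(z - 2).
An antiderivative is F(z) = -4*log(z - 2) + 3*log(z + 4).
Then F(6) - F(4) = (-5*log(2) + 3*log(5)) - (log(32)) = -10*log(2) + 3*log(5).

-10*log(2) + 3*log(5)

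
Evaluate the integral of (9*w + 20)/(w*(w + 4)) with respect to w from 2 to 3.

-9*log(2) + log(3) + 4*log(7)

Factor the denominator: w**2 + 4*w = (w + 4)w.
Partial fractions: (9*w + 20)/(w*(w + 4)) = 4/(w + 4) + 5/w.
An antiderivative is F(w) = 5*log(w) + 4*log(w + 4).
Then F(3) - F(2) = (5*log(3) + 4*log(7)) - (4*log(3) + 9*log(2)) = -9*log(2) + log(3) + 4*log(7).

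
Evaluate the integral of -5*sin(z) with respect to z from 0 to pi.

-10

An antiderivative is F(z) = 5*cos(z).
Then F(pi) - F(0) = (-5) - (5) = -10.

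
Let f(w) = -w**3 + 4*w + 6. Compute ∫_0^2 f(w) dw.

16

By the power rule, an antiderivative is F(w) = -w**4/4 + 2*w**2 + 6*w.
Then F(2) - F(0) = (16) - (0) = 16.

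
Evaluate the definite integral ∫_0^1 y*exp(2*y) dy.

1/4 + exp(2)/4

Integrate by parts once (u = y, dv = exp(2*y) dy).
An antiderivative is F(y) = (2*y - 1)*exp(2*y)/4.
Then F(1) - F(0) = (exp(2)/4) - (-1/4) = 1/4 + exp(2)/4.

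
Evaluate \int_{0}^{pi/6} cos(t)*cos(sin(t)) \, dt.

sin(1/2)

Let u = sin(t), so du = cos(t) dt. When t = 0, u = 0; when t = pi/6, u = 1/2.
The integral becomes ∫ cos(u) du from 0 to 1/2, with antiderivative sin(u).
Back in t: F(t) = sin(sin(t)).
Then F(pi/6) - F(0) = (sin(1/2)) - (0) = sin(1/2).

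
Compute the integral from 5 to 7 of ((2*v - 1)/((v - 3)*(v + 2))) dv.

Factor the denominator: v**2 - v - 6 = (v + 2)(v - 3).
Partial fractions: (2*v - 1)/((v - 3)*(v + 2)) = 1/(v + 2) + 1/(v - 3).
An antiderivative is F(v) = log(v - 3) + log(v + 2).
Then F(7) - F(5) = (log(36)) - (log(14)) = log(18/7).

log(18/7)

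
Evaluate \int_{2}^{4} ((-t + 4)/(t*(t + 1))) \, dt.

Factor the denominator: t**2 + t = (t + 1)t.
Partial fractions: (-t + 4)/(t*(t + 1)) = -5/(t + 1) + 4/t.
An antiderivative is F(t) = 4*log(t) - 5*log(t + 1).
Then F(4) - F(2) = (-5*log(5) + 8*log(2)) - (-5*log(3) + 4*log(2)) = -5*log(5) + 4*log(2) + 5*log(3).

-5*log(5) + 4*log(2) + 5*log(3)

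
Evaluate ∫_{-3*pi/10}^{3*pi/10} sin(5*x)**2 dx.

3*pi/10

Use the identity sin^2(5*x) = (1 - cos(10*x))/2.
An antiderivative is F(x) = x/2 - sin(10*x)/20.
Then F(3*pi/10) - F(-3*pi/10) = (3*pi/20) - (-3*pi/20) = 3*pi/10.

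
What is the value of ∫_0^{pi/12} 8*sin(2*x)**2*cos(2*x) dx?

Let u = sin(2*x), so du = 2*cos(2*x) dx. When x = 0, u = 0; when x = pi/12, u = 1/2.
The integral becomes 4·∫ u**2 du from 0 to 1/2, with antiderivative 4*u**3/3.
Back in x: F(x) = 4*sin(2*x)**3/3.
Then F(pi/12) - F(0) = (1/6) - (0) = 1/6.

1/6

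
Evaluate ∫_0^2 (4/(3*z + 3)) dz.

An antiderivative is F(z) = 4*log(3*z + 3)/3.
Then F(2) - F(0) = (8*log(3)/3) - (4*log(3)/3) = 4*log(3)/3.

4*log(3)/3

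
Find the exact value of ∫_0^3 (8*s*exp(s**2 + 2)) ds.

Let u = s**2 + 2, so du = 2*s ds. When s = 0, u = 2; when s = 3, u = 11.
The integral becomes 4·∫ exp(u) du from 2 to 11, with antiderivative 4*exp(u).
Back in s: F(s) = 4*exp(s**2 + 2).
Then F(3) - F(0) = (4*exp(11)) - (4*exp(2)) = -4*(1 - exp(9))*exp(2).

-4*(1 - exp(9))*exp(2)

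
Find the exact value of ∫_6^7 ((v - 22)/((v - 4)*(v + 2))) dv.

-9*log(2) + 5*log(3)

Factor the denominator: v**2 - 2*v - 8 = (v + 2)(v - 4).
Partial fractions: (v - 22)/((v - 4)*(v + 2)) = 4/(v + 2) - 3/(v - 4).
An antiderivative is F(v) = -3*log(v - 4) + 4*log(v + 2).
Then F(7) - F(6) = (5*log(3)) - (9*log(2)) = -9*log(2) + 5*log(3).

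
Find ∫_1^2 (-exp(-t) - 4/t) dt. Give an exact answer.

-4*log(2) - exp(-1) + exp(-2)

An antiderivative is F(t) = -4*log(t) + exp(-t).
Then F(2) - F(1) = (-4*log(2) + exp(-2)) - (exp(-1)) = -4*log(2) - exp(-1) + exp(-2).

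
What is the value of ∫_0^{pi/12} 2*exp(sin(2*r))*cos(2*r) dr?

Let u = sin(2*r), so du = 2*cos(2*r) dr. When r = 0, u = 0; when r = pi/12, u = 1/2.
The integral becomes ∫ exp(u) du from 0 to 1/2, with antiderivative exp(u).
Back in r: F(r) = exp(sin(2*r)).
Then F(pi/12) - F(0) = (exp(1/2)) - (1) = -1 + exp(1/2).

-1 + exp(1/2)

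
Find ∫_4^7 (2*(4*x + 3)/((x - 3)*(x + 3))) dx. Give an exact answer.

-3*log(7) + 3*log(5) + 13*log(2)

Factor the denominator: x**2 - 9 = (x + 3)(x - 3).
Partial fractions: 2*(4*x + 3)/((x - 3)*(x + 3)) = 3/(x + 3) + 5/(x - 3).
An antiderivative is F(x) = 5*log(x - 3) + 3*log(x + 3).
Then F(7) - F(4) = (3*log(5) + 13*log(2)) - (3*log(7)) = -3*log(7) + 3*log(5) + 13*log(2).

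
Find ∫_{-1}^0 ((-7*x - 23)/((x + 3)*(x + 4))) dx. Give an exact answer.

Factor the denominator: x**2 + 7*x + 12 = (x + 4)(x + 3).
Partial fractions: (-7*x - 23)/((x + 3)*(x + 4)) = -5/(x + 4) - 2/(x + 3).
An antiderivative is F(x) = -2*log(x + 3) - 5*log(x + 4).
Then F(0) - F(-1) = (-10*log(2) - 2*log(3)) - (-5*log(3) - 2*log(2)) = -8*log(2) + 3*log(3).

-8*log(2) + 3*log(3)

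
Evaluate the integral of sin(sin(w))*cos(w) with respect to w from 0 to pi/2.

1 - cos(1)

Let u = sin(w), so du = cos(w) dw. When w = 0, u = 0; when w = pi/2, u = 1.
The integral becomes ∫ sin(u) du from 0 to 1, with antiderivative -cos(u).
Back in w: F(w) = -cos(sin(w)).
Then F(pi/2) - F(0) = (-cos(1)) - (-1) = 1 - cos(1).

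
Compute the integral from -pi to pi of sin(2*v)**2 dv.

pi

Use the identity sin^2(2*v) = (1 - cos(4*v))/2.
An antiderivative is F(v) = v/2 - sin(4*v)/8.
Then F(pi) - F(-pi) = (pi/2) - (-pi/2) = pi.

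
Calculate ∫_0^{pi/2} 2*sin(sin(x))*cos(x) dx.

2 - 2*cos(1)

Let u = sin(x), so du = cos(x) dx. When x = 0, u = 0; when x = pi/2, u = 1.
The integral becomes 2·∫ sin(u) du from 0 to 1, with antiderivative -2*cos(u).
Back in x: F(x) = -2*cos(sin(x)).
Then F(pi/2) - F(0) = (-2*cos(1)) - (-2) = 2 - 2*cos(1).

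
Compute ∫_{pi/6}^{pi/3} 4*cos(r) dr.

-2 + 2*sqrt(3)

An antiderivative is F(r) = 4*sin(r).
Then F(pi/3) - F(pi/6) = (2*sqrt(3)) - (2) = -2 + 2*sqrt(3).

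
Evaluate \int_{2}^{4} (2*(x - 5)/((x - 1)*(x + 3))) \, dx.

Factor the denominator: x**2 + 2*x - 3 = (x + 3)(x - 1).
Partial fractions: 2*(x - 5)/((x - 1)*(x + 3)) = 4/(x + 3) - 2/(x - 1).
An antiderivative is F(x) = -2*log(x - 1) + 4*log(x + 3).
Then F(4) - F(2) = (-2*log(3) + 4*log(7)) - (4*log(5)) = -4*log(5) - 2*log(3) + 4*log(7).

-4*log(5) - 2*log(3) + 4*log(7)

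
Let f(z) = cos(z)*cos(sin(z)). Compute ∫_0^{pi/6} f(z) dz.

sin(1/2)

Let u = sin(z), so du = cos(z) dz. When z = 0, u = 0; when z = pi/6, u = 1/2.
The integral becomes ∫ cos(u) du from 0 to 1/2, with antiderivative sin(u).
Back in z: F(z) = sin(sin(z)).
Then F(pi/6) - F(0) = (sin(1/2)) - (0) = sin(1/2).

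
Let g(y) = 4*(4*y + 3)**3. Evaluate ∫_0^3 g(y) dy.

12636

Let u = 4*y + 3, so du = 4 dy. When y = 0, u = 3; when y = 3, u = 15.
The integral becomes ∫ u**3 du from 3 to 15, with antiderivative u**4/4.
Back in y: F(y) = (4*y + 3)**4/4.
Then F(3) - F(0) = (50625/4) - (81/4) = 12636.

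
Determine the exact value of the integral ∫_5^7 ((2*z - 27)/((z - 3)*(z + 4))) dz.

Factor the denominator: z**2 + z - 12 = (z + 4)(z - 3).
Partial fractions: (2*z - 27)/((z - 3)*(z + 4)) = 5/(z + 4) - 3/(z - 3).
An antiderivative is F(z) = -3*log(z - 3) + 5*log(z + 4).
Then F(7) - F(5) = (-6*log(2) + 5*log(11)) - (-3*log(2) + 10*log(3)) = -10*log(3) - 3*log(2) + 5*log(11).

-10*log(3) - 3*log(2) + 5*log(11)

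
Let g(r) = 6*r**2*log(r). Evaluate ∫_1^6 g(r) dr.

Integrate by parts once (u = ln r, dv = 6*r**2 dr).
An antiderivative is F(r) = 2*r**3*(3*log(r) - 1)/3.
Then F(6) - F(1) = (-144 + 432*log(2) + 432*log(3)) - (-2/3) = -430/3 + 432*log(2) + 432*log(3).

-430/3 + 432*log(2) + 432*log(3)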